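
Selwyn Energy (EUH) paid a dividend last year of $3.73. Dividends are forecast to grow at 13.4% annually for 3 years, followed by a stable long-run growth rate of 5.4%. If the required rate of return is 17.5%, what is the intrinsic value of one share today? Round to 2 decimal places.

Two-stage DDM. Project D₁…D_3 at 0.134, terminal growth 0.054, discount at r = 0.175.
D_1 = 4.2298
D_2 = 4.7966
D_3 = 5.4394
Terminal value at t=3: TV = D_4/(r−g) = 5.7331/(0.175−0.054) = 47.3809
P₀ = 4.2298/(1+0.175)^1 + 4.7966/(1+0.175)^2 + 5.4394/(1+0.175)^3 + 47.3809/(1+0.175)^3 = 39.6343

$39.63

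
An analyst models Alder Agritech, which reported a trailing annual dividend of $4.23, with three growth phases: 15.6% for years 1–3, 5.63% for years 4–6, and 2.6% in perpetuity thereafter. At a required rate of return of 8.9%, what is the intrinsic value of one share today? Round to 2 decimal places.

$103.80

Three-stage DDM. Project D₁…D_6; terminal Gordon value at t=6 with g = 0.026; discount at r = 0.089.
D_1 = 4.8899
D_2 = 5.6527
D_3 = 6.5345
D_4 = 6.9024
D_5 = 7.2910
D_6 = 7.7015
TV_6 = 7.9017/(0.089−0.026) = 125.4245
P₀ = Σ Dₜ/(1+r)ᵗ + TV_6/(1+r)^6 = 103.8019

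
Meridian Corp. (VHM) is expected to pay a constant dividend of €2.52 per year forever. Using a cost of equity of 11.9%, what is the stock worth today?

€21.18

Zero-growth DDM (perpetuity): P₀ = D/r = 2.52 / 0.119 = 21.1765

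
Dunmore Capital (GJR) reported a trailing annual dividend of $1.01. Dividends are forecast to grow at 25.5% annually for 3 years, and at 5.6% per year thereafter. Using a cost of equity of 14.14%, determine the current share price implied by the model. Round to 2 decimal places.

Two-stage DDM. Project D₁…D_3 at 0.255, terminal growth 0.056, discount at r = 0.1414.
D_1 = 1.2675
D_2 = 1.5908
D_3 = 1.9964
Terminal value at t=3: TV = D_4/(r−g) = 2.1082/(0.1414−0.056) = 24.6864
P₀ = 1.2675/(1+0.1414)^1 + 1.5908/(1+0.1414)^2 + 1.9964/(1+0.1414)^3 + 24.6864/(1+0.1414)^3 = 20.2756

$20.28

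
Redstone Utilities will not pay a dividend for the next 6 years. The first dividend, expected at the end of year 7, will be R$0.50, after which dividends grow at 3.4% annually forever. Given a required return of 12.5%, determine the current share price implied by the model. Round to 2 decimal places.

R$2.71

Deferred-dividend DDM. At t=6 the remaining stream is a growing perpetuity with first payment D_7 = 0.50.
V_6 = D_7/(r−g) = 0.50/(0.125−0.034) = 5.4945
P₀ = V_6/(1+r)^6 = 5.4945/(1+0.125)^6 = 2.7103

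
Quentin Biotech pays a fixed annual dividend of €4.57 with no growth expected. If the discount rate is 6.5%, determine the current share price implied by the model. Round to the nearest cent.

Zero-growth DDM (perpetuity): P₀ = D/r = 4.57 / 0.065 = 70.3077

€70.31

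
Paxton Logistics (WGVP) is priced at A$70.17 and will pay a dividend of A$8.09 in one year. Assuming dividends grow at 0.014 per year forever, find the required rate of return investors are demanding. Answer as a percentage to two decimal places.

Rearranging the constant-growth DDM: r = D₁/P₀ + g.
r = 8.0900 / 70.17 + 0.014 = 0.11529 + 0.014 = 0.12929

12.93%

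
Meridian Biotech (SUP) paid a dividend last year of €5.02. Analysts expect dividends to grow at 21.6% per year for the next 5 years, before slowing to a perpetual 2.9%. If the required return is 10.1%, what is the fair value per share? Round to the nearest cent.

€152.05

Two-stage DDM. Project D₁…D_5 at 0.216, terminal growth 0.029, discount at r = 0.101.
D_1 = 6.1043
D_2 = 7.4229
D_3 = 9.0262
D_4 = 10.9758
D_5 = 13.3466
Terminal value at t=5: TV = D_6/(r−g) = 13.7337/(0.101−0.029) = 190.7456
P₀ = 6.1043/(1+0.101)^1 + 7.4229/(1+0.101)^2 + 9.0262/(1+0.101)^3 + 10.9758/(1+0.101)^4 + 13.3466/(1+0.101)^5 + 190.7456/(1+0.101)^5 = 152.0510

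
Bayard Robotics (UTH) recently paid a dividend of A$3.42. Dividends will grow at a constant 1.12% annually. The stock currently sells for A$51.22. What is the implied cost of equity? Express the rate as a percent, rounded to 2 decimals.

Rearranging the constant-growth DDM: r = D₁/P₀ + g.
D₁ = 3.42 × (1 + 0.0112) = 3.4583.
r = 3.4583 / 51.22 + 0.0112 = 0.06752 + 0.0112 = 0.07872

7.87%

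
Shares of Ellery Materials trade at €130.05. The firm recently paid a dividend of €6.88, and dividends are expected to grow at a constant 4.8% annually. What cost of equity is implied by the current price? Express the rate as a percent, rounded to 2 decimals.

10.34%

Rearranging the constant-growth DDM: r = D₁/P₀ + g.
D₁ = 6.88 × (1 + 0.048) = 7.2102.
r = 7.2102 / 130.05 + 0.048 = 0.05544 + 0.048 = 0.10344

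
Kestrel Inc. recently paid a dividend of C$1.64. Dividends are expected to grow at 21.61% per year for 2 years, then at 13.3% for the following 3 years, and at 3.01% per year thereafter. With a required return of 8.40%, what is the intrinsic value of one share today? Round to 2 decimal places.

C$55.71

Three-stage DDM. Project D₁…D_5; terminal Gordon value at t=5 with g = 0.0301; discount at r = 0.084.
D_1 = 1.9944
D_2 = 2.4254
D_3 = 2.7480
D_4 = 3.1135
D_5 = 3.5275
TV_5 = 3.6337/(0.084−0.0301) = 67.4160
P₀ = Σ Dₜ/(1+r)ᵗ + TV_5/(1+r)^5 = 55.7149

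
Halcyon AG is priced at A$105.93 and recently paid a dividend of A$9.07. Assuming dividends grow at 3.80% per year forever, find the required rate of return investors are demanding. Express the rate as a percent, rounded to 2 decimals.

12.69%

Rearranging the constant-growth DDM: r = D₁/P₀ + g.
D₁ = 9.07 × (1 + 0.038) = 9.4147.
r = 9.4147 / 105.93 + 0.038 = 0.08888 + 0.038 = 0.12688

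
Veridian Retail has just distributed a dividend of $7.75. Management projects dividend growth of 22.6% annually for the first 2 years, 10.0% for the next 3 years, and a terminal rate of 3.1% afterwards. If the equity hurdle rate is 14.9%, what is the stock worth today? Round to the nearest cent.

Three-stage DDM. Project D₁…D_5; terminal Gordon value at t=5 with g = 0.031; discount at r = 0.149.
D_1 = 9.5015
D_2 = 11.6488
D_3 = 12.8137
D_4 = 14.0951
D_5 = 15.5046
TV_5 = 15.9852/(0.149−0.031) = 135.4682
P₀ = Σ Dₜ/(1+r)ᵗ + TV_5/(1+r)^5 = 109.0145

$109.01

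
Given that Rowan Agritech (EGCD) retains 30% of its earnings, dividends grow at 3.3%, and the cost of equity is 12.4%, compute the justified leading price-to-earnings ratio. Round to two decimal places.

Payout ratio b = 1 − 0.30 = 0.70.
Justified leading P/E = b/(r−g) = 0.70/(0.124−0.033) = 7.6923

7.69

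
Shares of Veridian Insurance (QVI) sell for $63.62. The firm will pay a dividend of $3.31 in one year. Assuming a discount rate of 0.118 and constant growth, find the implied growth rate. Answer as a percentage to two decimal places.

6.60%

From P₀ = D₁/(r − g), the implied growth is g = r − D₁/P₀.
g = 0.118 − 3.31/63.62 = 0.118 − 0.05203 = 0.06597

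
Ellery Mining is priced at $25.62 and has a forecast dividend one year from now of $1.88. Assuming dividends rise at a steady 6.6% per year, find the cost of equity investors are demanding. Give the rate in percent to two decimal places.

Rearranging the constant-growth DDM: r = D₁/P₀ + g.
r = 1.8800 / 25.62 + 0.066 = 0.07338 + 0.066 = 0.13938

13.94%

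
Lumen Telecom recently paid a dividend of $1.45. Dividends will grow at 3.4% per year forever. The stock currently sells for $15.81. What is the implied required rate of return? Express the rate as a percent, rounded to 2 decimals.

Rearranging the constant-growth DDM: r = D₁/P₀ + g.
D₁ = 1.45 × (1 + 0.034) = 1.4993.
r = 1.4993 / 15.81 + 0.034 = 0.09483 + 0.034 = 0.12883

12.88%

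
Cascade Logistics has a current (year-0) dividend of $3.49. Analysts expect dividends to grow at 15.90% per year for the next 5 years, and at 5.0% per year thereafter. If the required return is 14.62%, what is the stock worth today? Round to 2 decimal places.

Two-stage DDM. Project D₁…D_5 at 0.159, terminal growth 0.05, discount at r = 0.1462.
D_1 = 4.0449
D_2 = 4.6881
D_3 = 5.4335
D_4 = 6.2974
D_5 = 7.2987
Terminal value at t=5: TV = D_6/(r−g) = 7.6636/(0.1462−0.05) = 79.6630
P₀ = 4.0449/(1+0.1462)^1 + 4.6881/(1+0.1462)^2 + 5.4335/(1+0.1462)^3 + 6.2974/(1+0.1462)^4 + 7.2987/(1+0.1462)^5 + 79.6630/(1+0.1462)^5 = 58.3109

$58.31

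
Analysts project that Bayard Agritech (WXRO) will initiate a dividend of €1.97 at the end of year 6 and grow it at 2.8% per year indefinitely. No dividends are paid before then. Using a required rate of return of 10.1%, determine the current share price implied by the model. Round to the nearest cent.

Deferred-dividend DDM. At t=5 the remaining stream is a growing perpetuity with first payment D_6 = 1.97.
V_5 = D_6/(r−g) = 1.97/(0.101−0.028) = 26.9863
P₀ = V_5/(1+r)^5 = 26.9863/(1+0.101)^5 = 16.6804

€16.68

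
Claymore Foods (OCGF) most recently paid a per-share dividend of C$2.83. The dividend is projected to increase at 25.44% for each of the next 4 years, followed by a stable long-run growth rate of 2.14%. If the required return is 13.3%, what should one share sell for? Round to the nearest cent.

C$53.61

Two-stage DDM. Project D₁…D_4 at 0.2544, terminal growth 0.0214, discount at r = 0.133.
D_1 = 3.5500
D_2 = 4.4531
D_3 = 5.5859
D_4 = 7.0070
Terminal value at t=4: TV = D_5/(r−g) = 7.1569/(0.133−0.0214) = 64.1302
P₀ = 3.5500/(1+0.133)^1 + 4.4531/(1+0.133)^2 + 5.5859/(1+0.133)^3 + 7.0070/(1+0.133)^4 + 64.1302/(1+0.133)^4 = 53.6123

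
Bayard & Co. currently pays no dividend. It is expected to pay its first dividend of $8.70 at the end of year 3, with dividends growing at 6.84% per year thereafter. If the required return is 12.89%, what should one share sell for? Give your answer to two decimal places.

Deferred-dividend DDM. At t=2 the remaining stream is a growing perpetuity with first payment D_3 = 8.70.
V_2 = D_3/(r−g) = 8.70/(0.1289−0.0684) = 143.8017
P₀ = V_2/(1+r)^2 = 143.8017/(1+0.1289)^2 = 112.8374

$112.84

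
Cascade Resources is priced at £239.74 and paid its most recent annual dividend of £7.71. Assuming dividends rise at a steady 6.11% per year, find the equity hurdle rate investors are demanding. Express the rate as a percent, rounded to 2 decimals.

Rearranging the constant-growth DDM: r = D₁/P₀ + g.
D₁ = 7.71 × (1 + 0.0611) = 8.1811.
r = 8.1811 / 239.74 + 0.0611 = 0.03412 + 0.0611 = 0.09522

9.52%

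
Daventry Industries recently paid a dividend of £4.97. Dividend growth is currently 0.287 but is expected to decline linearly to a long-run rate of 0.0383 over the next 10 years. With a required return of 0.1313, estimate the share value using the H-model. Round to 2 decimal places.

£121.94

H-model: P₀ = D₀[(1+g_L) + H(g_S−g_L)]/(r−g_L), with H = 10/2 = 5.
P₀ = 4.97 × [(1+0.0383) + 5×(0.287−0.0383)] / (0.1313−0.0383)
   = 4.97 × 2.2818 / 0.093 = 121.9414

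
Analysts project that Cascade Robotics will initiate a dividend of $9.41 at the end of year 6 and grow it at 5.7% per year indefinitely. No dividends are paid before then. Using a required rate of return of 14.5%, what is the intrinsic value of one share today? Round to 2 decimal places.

$54.33

Deferred-dividend DDM. At t=5 the remaining stream is a growing perpetuity with first payment D_6 = 9.41.
V_5 = D_6/(r−g) = 9.41/(0.145−0.057) = 106.9318
P₀ = V_5/(1+r)^5 = 106.9318/(1+0.145)^5 = 54.3350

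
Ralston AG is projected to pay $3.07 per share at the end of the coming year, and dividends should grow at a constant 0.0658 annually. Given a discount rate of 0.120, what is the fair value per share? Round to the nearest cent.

Gordon growth model: P₀ = D₁/(r − g), with D₁ = 3.07 given directly.
P₀ = 3.0700 / (0.12 − 0.0658) = 3.0700 / 0.0542 = 56.6421

$56.64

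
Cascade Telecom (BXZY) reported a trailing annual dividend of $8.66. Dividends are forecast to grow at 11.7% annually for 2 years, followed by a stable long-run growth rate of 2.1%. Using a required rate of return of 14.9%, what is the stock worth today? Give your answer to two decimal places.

$81.89

Two-stage DDM. Project D₁…D_2 at 0.117, terminal growth 0.021, discount at r = 0.149.
D_1 = 9.6732
D_2 = 10.8050
Terminal value at t=2: TV = D_3/(r−g) = 11.0319/(0.149−0.021) = 86.1867
P₀ = 9.6732/(1+0.149)^1 + 10.8050/(1+0.149)^2 + 86.1867/(1+0.149)^2 = 81.8861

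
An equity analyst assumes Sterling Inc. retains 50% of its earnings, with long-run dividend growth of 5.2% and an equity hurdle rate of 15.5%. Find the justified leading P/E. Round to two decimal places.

Payout ratio b = 1 − 0.50 = 0.50.
Justified leading P/E = b/(r−g) = 0.50/(0.155−0.052) = 4.8544

4.85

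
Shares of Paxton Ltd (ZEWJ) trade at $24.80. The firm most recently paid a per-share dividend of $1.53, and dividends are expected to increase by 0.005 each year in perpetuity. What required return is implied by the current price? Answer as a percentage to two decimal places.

Rearranging the constant-growth DDM: r = D₁/P₀ + g.
D₁ = 1.53 × (1 + 0.005) = 1.5376.
r = 1.5376 / 24.80 + 0.005 = 0.06200 + 0.005 = 0.06700

6.70%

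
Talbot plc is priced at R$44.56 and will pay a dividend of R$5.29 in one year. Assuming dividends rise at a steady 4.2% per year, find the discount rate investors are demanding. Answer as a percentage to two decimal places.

Rearranging the constant-growth DDM: r = D₁/P₀ + g.
r = 5.2900 / 44.56 + 0.042 = 0.11872 + 0.042 = 0.16072

16.07%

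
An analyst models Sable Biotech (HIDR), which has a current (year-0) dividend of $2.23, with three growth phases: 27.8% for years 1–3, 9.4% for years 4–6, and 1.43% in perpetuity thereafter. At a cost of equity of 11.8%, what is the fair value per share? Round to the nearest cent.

$48.89

Three-stage DDM. Project D₁…D_6; terminal Gordon value at t=6 with g = 0.0143; discount at r = 0.118.
D_1 = 2.8499
D_2 = 3.6422
D_3 = 4.6548
D_4 = 5.0923
D_5 = 5.5710
D_6 = 6.0947
TV_6 = 6.1818/(0.118−0.0143) = 59.6125
P₀ = Σ Dₜ/(1+r)ᵗ + TV_6/(1+r)^6 = 48.8912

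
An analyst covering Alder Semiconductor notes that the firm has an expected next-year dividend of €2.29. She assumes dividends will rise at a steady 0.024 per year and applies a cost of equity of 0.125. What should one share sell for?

€22.67

Gordon growth model: P₀ = D₁/(r − g), with D₁ = 2.29 given directly.
P₀ = 2.2900 / (0.125 − 0.024) = 2.2900 / 0.101 = 22.6733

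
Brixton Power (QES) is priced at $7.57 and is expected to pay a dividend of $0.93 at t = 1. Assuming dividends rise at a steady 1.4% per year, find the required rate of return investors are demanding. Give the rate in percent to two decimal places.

13.69%

Rearranging the constant-growth DDM: r = D₁/P₀ + g.
r = 0.9300 / 7.57 + 0.014 = 0.12285 + 0.014 = 0.13685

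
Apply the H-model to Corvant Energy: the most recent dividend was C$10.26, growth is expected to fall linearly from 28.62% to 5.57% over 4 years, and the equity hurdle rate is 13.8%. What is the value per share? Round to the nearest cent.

C$189.08

H-model: P₀ = D₀[(1+g_L) + H(g_S−g_L)]/(r−g_L), with H = 4/2 = 2.
P₀ = 10.26 × [(1+0.0557) + 2×(0.2862−0.0557)] / (0.138−0.0557)
   = 10.26 × 1.5167 / 0.0823 = 189.0807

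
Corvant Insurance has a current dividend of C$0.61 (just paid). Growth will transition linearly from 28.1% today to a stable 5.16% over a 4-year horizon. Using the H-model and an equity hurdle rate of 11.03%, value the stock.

H-model: P₀ = D₀[(1+g_L) + H(g_S−g_L)]/(r−g_L), with H = 4/2 = 2.
P₀ = 0.61 × [(1+0.0516) + 2×(0.281−0.0516)] / (0.1103−0.0516)
   = 0.61 × 1.5104 / 0.0587 = 15.6958

C$15.70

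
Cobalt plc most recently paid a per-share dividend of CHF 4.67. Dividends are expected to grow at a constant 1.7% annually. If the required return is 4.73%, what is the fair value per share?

CHF 156.75

Gordon growth model: P₀ = D₁/(r − g). D₁ = 4.67 × (1 + 0.017) = 4.7494.
P₀ = 4.7494 / (0.0473 − 0.017) = 4.7494 / 0.0303 = 156.7455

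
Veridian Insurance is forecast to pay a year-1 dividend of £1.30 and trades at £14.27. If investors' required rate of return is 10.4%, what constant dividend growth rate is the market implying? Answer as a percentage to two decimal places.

1.29%

From P₀ = D₁/(r − g), the implied growth is g = r − D₁/P₀.
g = 0.104 − 1.30/14.27 = 0.104 − 0.09110 = 0.01290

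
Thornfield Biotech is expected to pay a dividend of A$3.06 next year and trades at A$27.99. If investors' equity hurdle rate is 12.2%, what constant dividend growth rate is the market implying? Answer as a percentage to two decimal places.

From P₀ = D₁/(r − g), the implied growth is g = r − D₁/P₀.
g = 0.122 − 3.06/27.99 = 0.122 − 0.10932 = 0.01268

1.27%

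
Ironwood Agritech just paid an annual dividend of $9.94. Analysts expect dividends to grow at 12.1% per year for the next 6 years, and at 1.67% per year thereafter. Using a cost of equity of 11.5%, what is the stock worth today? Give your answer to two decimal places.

Two-stage DDM. Project D₁…D_6 at 0.121, terminal growth 0.0167, discount at r = 0.115.
D_1 = 11.1427
D_2 = 12.4910
D_3 = 14.0024
D_4 = 15.6967
D_5 = 17.5960
D_6 = 19.7251
Terminal value at t=6: TV = D_7/(r−g) = 20.0545/(0.115−0.0167) = 204.0137
P₀ = 11.1427/(1+0.115)^1 + 12.4910/(1+0.115)^2 + 14.0024/(1+0.115)^3 + 15.6967/(1+0.115)^4 + 17.5960/(1+0.115)^5 + 19.7251/(1+0.115)^6 + 204.0137/(1+0.115)^6 = 166.9454

$166.95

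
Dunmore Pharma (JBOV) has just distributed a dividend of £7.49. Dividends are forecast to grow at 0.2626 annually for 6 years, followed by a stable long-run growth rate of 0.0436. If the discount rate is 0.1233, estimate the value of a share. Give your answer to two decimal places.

Two-stage DDM. Project D₁…D_6 at 0.2626, terminal growth 0.0436, discount at r = 0.1233.
D_1 = 9.4569
D_2 = 11.9402
D_3 = 15.0758
D_4 = 19.0347
D_5 = 24.0332
D_6 = 30.3443
Terminal value at t=6: TV = D_7/(r−g) = 31.6673/(0.1233−0.0436) = 397.3308
P₀ = 9.4569/(1+0.1233)^1 + 11.9402/(1+0.1233)^2 + 15.0758/(1+0.1233)^3 + 19.0347/(1+0.1233)^4 + 24.0332/(1+0.1233)^5 + 30.3443/(1+0.1233)^6 + 397.3308/(1+0.1233)^6 = 266.7935

£266.79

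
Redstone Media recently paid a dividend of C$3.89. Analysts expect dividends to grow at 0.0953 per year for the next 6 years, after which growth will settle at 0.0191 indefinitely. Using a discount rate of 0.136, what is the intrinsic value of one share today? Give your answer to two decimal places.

Two-stage DDM. Project D₁…D_6 at 0.0953, terminal growth 0.0191, discount at r = 0.136.
D_1 = 4.2607
D_2 = 4.6668
D_3 = 5.1115
D_4 = 5.5986
D_5 = 6.1322
D_6 = 6.7166
Terminal value at t=6: TV = D_7/(r−g) = 6.8449/(0.136−0.0191) = 58.5532
P₀ = 4.2607/(1+0.136)^1 + 4.6668/(1+0.136)^2 + 5.1115/(1+0.136)^3 + 5.5986/(1+0.136)^4 + 6.1322/(1+0.136)^5 + 6.7166/(1+0.136)^6 + 58.5532/(1+0.136)^6 = 47.8265

C$47.83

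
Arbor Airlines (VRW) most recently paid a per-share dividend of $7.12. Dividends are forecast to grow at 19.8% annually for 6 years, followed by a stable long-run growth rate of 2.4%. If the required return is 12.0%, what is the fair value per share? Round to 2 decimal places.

$168.18

Two-stage DDM. Project D₁…D_6 at 0.198, terminal growth 0.024, discount at r = 0.12.
D_1 = 8.5298
D_2 = 10.2187
D_3 = 12.2419
D_4 = 14.6659
D_5 = 17.5697
D_6 = 21.0485
Terminal value at t=6: TV = D_7/(r−g) = 21.5537/(0.12−0.024) = 224.5172
P₀ = 8.5298/(1+0.12)^1 + 10.2187/(1+0.12)^2 + 12.2419/(1+0.12)^3 + 14.6659/(1+0.12)^4 + 17.5697/(1+0.12)^5 + 21.0485/(1+0.12)^6 + 224.5172/(1+0.12)^6 = 168.1768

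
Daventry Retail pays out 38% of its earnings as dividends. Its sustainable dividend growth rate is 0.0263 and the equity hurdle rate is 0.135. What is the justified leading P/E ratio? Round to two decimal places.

Justified leading P/E = b/(r−g) = 0.38/(0.135−0.0263) = 3.4959

3.50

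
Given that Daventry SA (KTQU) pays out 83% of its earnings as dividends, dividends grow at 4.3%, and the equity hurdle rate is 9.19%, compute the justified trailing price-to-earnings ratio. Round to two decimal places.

Justified trailing P/E = b(1+g)/(r−g) = 0.83×(1+0.043)/(0.0919−0.043) = 17.7033

17.70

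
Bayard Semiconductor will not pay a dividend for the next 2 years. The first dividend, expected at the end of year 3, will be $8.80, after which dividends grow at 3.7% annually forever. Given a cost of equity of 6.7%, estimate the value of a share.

Deferred-dividend DDM. At t=2 the remaining stream is a growing perpetuity with first payment D_3 = 8.80.
V_2 = D_3/(r−g) = 8.80/(0.067−0.037) = 293.3333
P₀ = V_2/(1+r)^2 = 293.3333/(1+0.067)^2 = 257.6514

$257.65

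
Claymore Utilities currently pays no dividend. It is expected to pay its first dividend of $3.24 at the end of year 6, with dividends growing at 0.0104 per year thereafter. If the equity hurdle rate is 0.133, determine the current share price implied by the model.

Deferred-dividend DDM. At t=5 the remaining stream is a growing perpetuity with first payment D_6 = 3.24.
V_5 = D_6/(r−g) = 3.24/(0.133−0.0104) = 26.4274
P₀ = V_5/(1+r)^5 = 26.4274/(1+0.133)^5 = 14.1548

$14.15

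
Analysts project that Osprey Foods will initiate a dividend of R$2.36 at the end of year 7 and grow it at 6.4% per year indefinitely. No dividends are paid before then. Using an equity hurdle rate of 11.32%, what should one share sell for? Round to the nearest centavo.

Deferred-dividend DDM. At t=6 the remaining stream is a growing perpetuity with first payment D_7 = 2.36.
V_6 = D_7/(r−g) = 2.36/(0.1132−0.064) = 47.9675
P₀ = V_6/(1+r)^6 = 47.9675/(1+0.1132)^6 = 25.2062

R$25.21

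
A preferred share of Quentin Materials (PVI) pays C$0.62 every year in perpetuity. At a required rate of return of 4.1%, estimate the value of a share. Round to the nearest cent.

C$15.12

Zero-growth DDM (perpetuity): P₀ = D/r = 0.62 / 0.041 = 15.1220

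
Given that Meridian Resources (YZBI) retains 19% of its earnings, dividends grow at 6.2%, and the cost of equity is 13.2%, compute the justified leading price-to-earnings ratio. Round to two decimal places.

Payout ratio b = 1 − 0.19 = 0.81.
Justified leading P/E = b/(r−g) = 0.81/(0.132−0.062) = 11.5714

11.57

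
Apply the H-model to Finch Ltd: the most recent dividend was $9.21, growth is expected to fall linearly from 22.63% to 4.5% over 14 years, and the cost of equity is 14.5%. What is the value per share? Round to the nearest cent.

$213.13

H-model: P₀ = D₀[(1+g_L) + H(g_S−g_L)]/(r−g_L), with H = 14/2 = 7.
P₀ = 9.21 × [(1+0.045) + 7×(0.2263−0.045)] / (0.145−0.045)
   = 9.21 × 2.3141 / 0.1 = 213.1286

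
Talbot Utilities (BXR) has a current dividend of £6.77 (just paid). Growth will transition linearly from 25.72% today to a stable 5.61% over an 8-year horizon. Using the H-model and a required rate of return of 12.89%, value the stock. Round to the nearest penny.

H-model: P₀ = D₀[(1+g_L) + H(g_S−g_L)]/(r−g_L), with H = 8/2 = 4.
P₀ = 6.77 × [(1+0.0561) + 4×(0.2572−0.0561)] / (0.1289−0.0561)
   = 6.77 × 1.8605 / 0.0728 = 173.0163

£173.02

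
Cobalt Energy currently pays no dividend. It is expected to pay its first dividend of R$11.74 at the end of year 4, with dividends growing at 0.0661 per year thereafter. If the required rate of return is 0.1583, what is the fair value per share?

R$81.94

Deferred-dividend DDM. At t=3 the remaining stream is a growing perpetuity with first payment D_4 = 11.74.
V_3 = D_4/(r−g) = 11.74/(0.1583−0.0661) = 127.3319
P₀ = V_3/(1+r)^3 = 127.3319/(1+0.1583)^3 = 81.9359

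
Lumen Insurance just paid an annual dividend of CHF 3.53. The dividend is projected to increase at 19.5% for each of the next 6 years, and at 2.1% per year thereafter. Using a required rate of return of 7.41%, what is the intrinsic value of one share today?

CHF 160.00

Two-stage DDM. Project D₁…D_6 at 0.195, terminal growth 0.021, discount at r = 0.0741.
D_1 = 4.2184
D_2 = 5.0409
D_3 = 6.0239
D_4 = 7.1986
D_5 = 8.6023
D_6 = 10.2797
Terminal value at t=6: TV = D_7/(r−g) = 10.4956/(0.0741−0.021) = 197.6575
P₀ = 4.2184/(1+0.0741)^1 + 5.0409/(1+0.0741)^2 + 6.0239/(1+0.0741)^3 + 7.1986/(1+0.0741)^4 + 8.6023/(1+0.0741)^5 + 10.2797/(1+0.0741)^6 + 197.6575/(1+0.0741)^6 = 159.9976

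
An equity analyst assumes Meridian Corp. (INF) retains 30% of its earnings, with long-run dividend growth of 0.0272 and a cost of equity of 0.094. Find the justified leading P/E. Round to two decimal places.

Payout ratio b = 1 − 0.30 = 0.70.
Justified leading P/E = b/(r−g) = 0.70/(0.094−0.0272) = 10.4790

10.48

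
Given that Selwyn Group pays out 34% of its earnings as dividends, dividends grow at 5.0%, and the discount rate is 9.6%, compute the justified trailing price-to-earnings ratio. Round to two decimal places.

Justified trailing P/E = b(1+g)/(r−g) = 0.34×(1+0.05)/(0.096−0.05) = 7.7609

7.76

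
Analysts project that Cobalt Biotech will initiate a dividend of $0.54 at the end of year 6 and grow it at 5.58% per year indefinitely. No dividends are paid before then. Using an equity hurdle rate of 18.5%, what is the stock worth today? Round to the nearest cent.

Deferred-dividend DDM. At t=5 the remaining stream is a growing perpetuity with first payment D_6 = 0.54.
V_5 = D_6/(r−g) = 0.54/(0.185−0.0558) = 4.1796
P₀ = V_5/(1+r)^5 = 4.1796/(1+0.185)^5 = 1.7887

$1.79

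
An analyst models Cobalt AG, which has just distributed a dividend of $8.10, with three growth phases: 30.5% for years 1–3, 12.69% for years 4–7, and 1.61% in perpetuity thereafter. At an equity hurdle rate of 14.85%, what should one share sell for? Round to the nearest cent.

$161.41

Three-stage DDM. Project D₁…D_7; terminal Gordon value at t=7 with g = 0.0161; discount at r = 0.1485.
D_1 = 10.5705
D_2 = 13.7945
D_3 = 18.0018
D_4 = 20.2863
D_5 = 22.8606
D_6 = 25.7616
D_7 = 29.0307
TV_7 = 29.4981/(0.1485−0.0161) = 222.7956
P₀ = Σ Dₜ/(1+r)ᵗ + TV_7/(1+r)^7 = 161.4089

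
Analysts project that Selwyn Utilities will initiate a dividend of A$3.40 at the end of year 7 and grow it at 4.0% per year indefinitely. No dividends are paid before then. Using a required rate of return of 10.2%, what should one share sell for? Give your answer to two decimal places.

A$30.62

Deferred-dividend DDM. At t=6 the remaining stream is a growing perpetuity with first payment D_7 = 3.40.
V_6 = D_7/(r−g) = 3.40/(0.102−0.04) = 54.8387
P₀ = V_6/(1+r)^6 = 54.8387/(1+0.102)^6 = 30.6195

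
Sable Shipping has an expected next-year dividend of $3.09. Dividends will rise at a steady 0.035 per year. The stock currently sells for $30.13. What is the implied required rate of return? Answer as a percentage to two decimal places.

Rearranging the constant-growth DDM: r = D₁/P₀ + g.
r = 3.0900 / 30.13 + 0.035 = 0.10256 + 0.035 = 0.13756

13.76%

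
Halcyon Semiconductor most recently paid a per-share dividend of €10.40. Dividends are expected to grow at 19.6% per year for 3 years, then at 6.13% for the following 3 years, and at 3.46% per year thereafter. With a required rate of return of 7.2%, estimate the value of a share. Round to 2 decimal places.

€469.14

Three-stage DDM. Project D₁…D_6; terminal Gordon value at t=6 with g = 0.0346; discount at r = 0.072.
D_1 = 12.4384
D_2 = 14.8763
D_3 = 17.7921
D_4 = 18.8827
D_5 = 20.0403
D_6 = 21.2687
TV_6 = 22.0046/(0.072−0.0346) = 588.3588
P₀ = Σ Dₜ/(1+r)ᵗ + TV_6/(1+r)^6 = 469.1391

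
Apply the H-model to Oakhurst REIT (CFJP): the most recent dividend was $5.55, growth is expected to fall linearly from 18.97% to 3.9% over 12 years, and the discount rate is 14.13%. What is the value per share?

H-model: P₀ = D₀[(1+g_L) + H(g_S−g_L)]/(r−g_L), with H = 12/2 = 6.
P₀ = 5.55 × [(1+0.039) + 6×(0.1897−0.039)] / (0.1413−0.039)
   = 5.55 × 1.9432 / 0.1023 = 105.4229

$105.42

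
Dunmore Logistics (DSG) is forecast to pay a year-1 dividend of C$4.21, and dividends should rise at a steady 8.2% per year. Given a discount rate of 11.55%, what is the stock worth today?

Gordon growth model: P₀ = D₁/(r − g), with D₁ = 4.21 given directly.
P₀ = 4.2100 / (0.1155 − 0.082) = 4.2100 / 0.0335 = 125.6716

C$125.67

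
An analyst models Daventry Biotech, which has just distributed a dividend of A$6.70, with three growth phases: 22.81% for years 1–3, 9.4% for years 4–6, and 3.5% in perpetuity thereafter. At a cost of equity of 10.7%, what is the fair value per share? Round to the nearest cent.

Three-stage DDM. Project D₁…D_6; terminal Gordon value at t=6 with g = 0.035; discount at r = 0.107.
D_1 = 8.2283
D_2 = 10.1051
D_3 = 12.4101
D_4 = 13.5767
D_5 = 14.8529
D_6 = 16.2490
TV_6 = 16.8178/(0.107−0.035) = 233.5801
P₀ = Σ Dₜ/(1+r)ᵗ + TV_6/(1+r)^6 = 178.5579

A$178.56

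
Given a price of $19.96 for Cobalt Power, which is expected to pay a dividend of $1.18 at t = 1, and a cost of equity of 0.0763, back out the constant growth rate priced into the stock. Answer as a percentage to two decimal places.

1.72%

From P₀ = D₁/(r − g), the implied growth is g = r − D₁/P₀.
g = 0.0763 − 1.18/19.96 = 0.0763 − 0.05912 = 0.01718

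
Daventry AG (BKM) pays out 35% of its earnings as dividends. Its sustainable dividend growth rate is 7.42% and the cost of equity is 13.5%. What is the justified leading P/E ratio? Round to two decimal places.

Justified leading P/E = b/(r−g) = 0.35/(0.135−0.0742) = 5.7566

5.76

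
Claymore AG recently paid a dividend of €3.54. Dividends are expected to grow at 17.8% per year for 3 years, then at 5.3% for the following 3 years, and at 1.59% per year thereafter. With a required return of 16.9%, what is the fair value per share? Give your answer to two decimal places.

Three-stage DDM. Project D₁…D_6; terminal Gordon value at t=6 with g = 0.0159; discount at r = 0.169.
D_1 = 4.1701
D_2 = 4.9124
D_3 = 5.7868
D_4 = 6.0935
D_5 = 6.4165
D_6 = 6.7565
TV_6 = 6.8640/(0.169−0.0159) = 44.8332
P₀ = Σ Dₜ/(1+r)ᵗ + TV_6/(1+r)^6 = 37.2016

€37.20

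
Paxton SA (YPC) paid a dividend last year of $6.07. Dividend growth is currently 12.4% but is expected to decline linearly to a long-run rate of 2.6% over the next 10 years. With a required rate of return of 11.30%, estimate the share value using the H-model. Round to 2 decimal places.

$105.77

H-model: P₀ = D₀[(1+g_L) + H(g_S−g_L)]/(r−g_L), with H = 10/2 = 5.
P₀ = 6.07 × [(1+0.026) + 5×(0.124−0.026)] / (0.113−0.026)
   = 6.07 × 1.5160 / 0.087 = 105.7715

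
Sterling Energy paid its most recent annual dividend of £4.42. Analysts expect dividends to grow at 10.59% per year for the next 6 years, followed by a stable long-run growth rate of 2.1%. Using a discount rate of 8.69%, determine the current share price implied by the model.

£104.17

Two-stage DDM. Project D₁…D_6 at 0.1059, terminal growth 0.021, discount at r = 0.0869.
D_1 = 4.8881
D_2 = 5.4057
D_3 = 5.9782
D_4 = 6.6113
D_5 = 7.3114
D_6 = 8.0857
Terminal value at t=6: TV = D_7/(r−g) = 8.2555/(0.0869−0.021) = 125.2731
P₀ = 4.8881/(1+0.0869)^1 + 5.4057/(1+0.0869)^2 + 5.9782/(1+0.0869)^3 + 6.6113/(1+0.0869)^4 + 7.3114/(1+0.0869)^5 + 8.0857/(1+0.0869)^6 + 125.2731/(1+0.0869)^6 = 104.1743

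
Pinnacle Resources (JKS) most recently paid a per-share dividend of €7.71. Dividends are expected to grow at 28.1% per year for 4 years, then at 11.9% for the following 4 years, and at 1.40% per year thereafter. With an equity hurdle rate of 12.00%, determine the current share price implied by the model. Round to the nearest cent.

€222.06

Three-stage DDM. Project D₁…D_8; terminal Gordon value at t=8 with g = 0.014; discount at r = 0.12.
D_1 = 9.8765
D_2 = 12.6518
D_3 = 16.2070
D_4 = 20.7611
D_5 = 23.2317
D_6 = 25.9963
D_7 = 29.0898
D_8 = 32.5515
TV_8 = 33.0072/(0.12−0.014) = 311.3890
P₀ = Σ Dₜ/(1+r)ᵗ + TV_8/(1+r)^8 = 222.0575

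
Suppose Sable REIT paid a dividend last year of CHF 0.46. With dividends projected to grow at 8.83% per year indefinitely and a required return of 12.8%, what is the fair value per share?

Gordon growth model: P₀ = D₁/(r − g). D₁ = 0.46 × (1 + 0.0883) = 0.5006.
P₀ = 0.5006 / (0.128 − 0.0883) = 0.5006 / 0.0397 = 12.6100

CHF 12.61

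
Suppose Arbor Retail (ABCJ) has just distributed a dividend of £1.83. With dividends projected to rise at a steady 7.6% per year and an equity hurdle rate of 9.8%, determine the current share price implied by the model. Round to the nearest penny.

Gordon growth model: P₀ = D₁/(r − g). D₁ = 1.83 × (1 + 0.076) = 1.9691.
P₀ = 1.9691 / (0.098 − 0.076) = 1.9691 / 0.022 = 89.5036

£89.50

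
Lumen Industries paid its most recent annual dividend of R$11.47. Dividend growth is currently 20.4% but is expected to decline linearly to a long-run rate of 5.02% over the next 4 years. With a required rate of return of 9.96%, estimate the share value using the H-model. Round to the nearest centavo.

H-model: P₀ = D₀[(1+g_L) + H(g_S−g_L)]/(r−g_L), with H = 4/2 = 2.
P₀ = 11.47 × [(1+0.0502) + 2×(0.204−0.0502)] / (0.0996−0.0502)
   = 11.47 × 1.3578 / 0.0494 = 315.2625

R$315.26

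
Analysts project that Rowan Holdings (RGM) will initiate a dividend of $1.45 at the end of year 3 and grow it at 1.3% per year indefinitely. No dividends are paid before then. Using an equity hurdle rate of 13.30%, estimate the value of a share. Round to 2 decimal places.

$9.41

Deferred-dividend DDM. At t=2 the remaining stream is a growing perpetuity with first payment D_3 = 1.45.
V_2 = D_3/(r−g) = 1.45/(0.133−0.013) = 12.0833
P₀ = V_2/(1+r)^2 = 12.0833/(1+0.133)^2 = 9.4130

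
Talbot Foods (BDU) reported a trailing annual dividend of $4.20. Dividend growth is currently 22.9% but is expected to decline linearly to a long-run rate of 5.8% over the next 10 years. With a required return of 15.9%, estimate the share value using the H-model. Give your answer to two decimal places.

$79.55

H-model: P₀ = D₀[(1+g_L) + H(g_S−g_L)]/(r−g_L), with H = 10/2 = 5.
P₀ = 4.20 × [(1+0.058) + 5×(0.229−0.058)] / (0.159−0.058)
   = 4.20 × 1.9130 / 0.101 = 79.5505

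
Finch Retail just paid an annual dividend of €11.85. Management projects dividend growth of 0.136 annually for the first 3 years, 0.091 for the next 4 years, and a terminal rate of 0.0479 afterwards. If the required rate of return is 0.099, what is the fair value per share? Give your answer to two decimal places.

Three-stage DDM. Project D₁…D_7; terminal Gordon value at t=7 with g = 0.0479; discount at r = 0.099.
D_1 = 13.4616
D_2 = 15.2924
D_3 = 17.3721
D_4 = 18.9530
D_5 = 20.6777
D_6 = 22.5594
D_7 = 24.6123
TV_7 = 25.7912/(0.099−0.0479) = 504.7209
P₀ = Σ Dₜ/(1+r)ᵗ + TV_7/(1+r)^7 = 350.0584

€350.06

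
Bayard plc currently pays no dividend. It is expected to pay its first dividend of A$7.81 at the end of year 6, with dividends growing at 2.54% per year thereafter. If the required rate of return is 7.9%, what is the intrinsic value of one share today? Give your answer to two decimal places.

A$99.63

Deferred-dividend DDM. At t=5 the remaining stream is a growing perpetuity with first payment D_6 = 7.81.
V_5 = D_6/(r−g) = 7.81/(0.079−0.0254) = 145.7090
P₀ = V_5/(1+r)^5 = 145.7090/(1+0.079)^5 = 99.6275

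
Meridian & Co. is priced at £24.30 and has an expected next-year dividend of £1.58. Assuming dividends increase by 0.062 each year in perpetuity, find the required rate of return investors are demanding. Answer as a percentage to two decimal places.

Rearranging the constant-growth DDM: r = D₁/P₀ + g.
r = 1.5800 / 24.30 + 0.062 = 0.06502 + 0.062 = 0.12702

12.70%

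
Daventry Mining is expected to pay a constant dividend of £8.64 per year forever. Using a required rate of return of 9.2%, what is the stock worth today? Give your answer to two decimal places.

£93.91

Zero-growth DDM (perpetuity): P₀ = D/r = 8.64 / 0.092 = 93.9130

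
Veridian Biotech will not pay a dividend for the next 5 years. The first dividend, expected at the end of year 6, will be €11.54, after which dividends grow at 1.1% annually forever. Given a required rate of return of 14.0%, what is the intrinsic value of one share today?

Deferred-dividend DDM. At t=5 the remaining stream is a growing perpetuity with first payment D_6 = 11.54.
V_5 = D_6/(r−g) = 11.54/(0.14−0.011) = 89.4574
P₀ = V_5/(1+r)^5 = 89.4574/(1+0.14)^5 = 46.4614

€46.46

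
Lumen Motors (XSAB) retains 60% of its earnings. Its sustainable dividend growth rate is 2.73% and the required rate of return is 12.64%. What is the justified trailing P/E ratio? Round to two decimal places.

Payout ratio b = 1 − 0.60 = 0.40.
Justified trailing P/E = b(1+g)/(r−g) = 0.40×(1+0.0273)/(0.1264−0.0273) = 4.1465

4.15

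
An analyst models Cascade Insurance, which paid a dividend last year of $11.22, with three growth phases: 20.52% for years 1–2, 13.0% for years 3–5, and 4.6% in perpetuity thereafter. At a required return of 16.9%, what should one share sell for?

$148.54

Three-stage DDM. Project D₁…D_5; terminal Gordon value at t=5 with g = 0.046; discount at r = 0.169.
D_1 = 13.5223
D_2 = 16.2971
D_3 = 18.4158
D_4 = 20.8098
D_5 = 23.5151
TV_5 = 24.5968/(0.169−0.046) = 199.9738
P₀ = Σ Dₜ/(1+r)ᵗ + TV_5/(1+r)^5 = 148.5366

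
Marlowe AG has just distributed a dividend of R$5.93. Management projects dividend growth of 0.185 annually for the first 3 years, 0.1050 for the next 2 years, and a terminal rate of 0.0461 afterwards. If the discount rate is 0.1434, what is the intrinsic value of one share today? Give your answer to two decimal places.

R$97.94

Three-stage DDM. Project D₁…D_5; terminal Gordon value at t=5 with g = 0.0461; discount at r = 0.1434.
D_1 = 7.0271
D_2 = 8.3271
D_3 = 9.8676
D_4 = 10.9037
D_5 = 12.0485
TV_5 = 12.6040/(0.1434−0.0461) = 129.5372
P₀ = Σ Dₜ/(1+r)ᵗ + TV_5/(1+r)^5 = 97.9440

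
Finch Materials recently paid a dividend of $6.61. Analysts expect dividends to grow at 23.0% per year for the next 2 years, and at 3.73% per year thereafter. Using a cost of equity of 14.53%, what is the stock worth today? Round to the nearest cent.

$87.95

Two-stage DDM. Project D₁…D_2 at 0.23, terminal growth 0.0373, discount at r = 0.1453.
D_1 = 8.1303
D_2 = 10.0003
Terminal value at t=2: TV = D_3/(r−g) = 10.3733/(0.1453−0.0373) = 96.0489
P₀ = 8.1303/(1+0.1453)^1 + 10.0003/(1+0.1453)^2 + 96.0489/(1+0.1453)^2 = 87.9467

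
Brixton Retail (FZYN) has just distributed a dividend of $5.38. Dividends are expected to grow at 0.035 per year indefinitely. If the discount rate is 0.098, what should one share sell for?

$88.39

Gordon growth model: P₀ = D₁/(r − g). D₁ = 5.38 × (1 + 0.035) = 5.5683.
P₀ = 5.5683 / (0.098 − 0.035) = 5.5683 / 0.063 = 88.3857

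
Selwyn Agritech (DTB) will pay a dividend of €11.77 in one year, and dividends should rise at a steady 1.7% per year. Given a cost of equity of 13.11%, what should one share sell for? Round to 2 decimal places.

Gordon growth model: P₀ = D₁/(r − g), with D₁ = 11.77 given directly.
P₀ = 11.7700 / (0.1311 − 0.017) = 11.7700 / 0.1141 = 103.1551

€103.16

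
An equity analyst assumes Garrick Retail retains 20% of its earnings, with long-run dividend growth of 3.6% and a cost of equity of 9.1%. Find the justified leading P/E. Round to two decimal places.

14.55

Payout ratio b = 1 − 0.20 = 0.80.
Justified leading P/E = b/(r−g) = 0.80/(0.091−0.036) = 14.5455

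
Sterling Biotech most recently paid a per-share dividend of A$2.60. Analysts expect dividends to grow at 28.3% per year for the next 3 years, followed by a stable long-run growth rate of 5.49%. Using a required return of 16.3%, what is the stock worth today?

Two-stage DDM. Project D₁…D_3 at 0.283, terminal growth 0.0549, discount at r = 0.163.
D_1 = 3.3358
D_2 = 4.2798
D_3 = 5.4910
Terminal value at t=3: TV = D_4/(r−g) = 5.7925/(0.163−0.0549) = 53.5845
P₀ = 3.3358/(1+0.163)^1 + 4.2798/(1+0.163)^2 + 5.4910/(1+0.163)^3 + 53.5845/(1+0.163)^3 = 43.5875

A$43.59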